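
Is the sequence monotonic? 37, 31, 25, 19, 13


Differences: -6, -6, -6, -6
All differences < 0 → strictly DECREASING

Monotonically decreasing


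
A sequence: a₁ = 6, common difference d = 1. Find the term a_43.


aₙ = a₁ + (n-1)d
= 6 + (43-1)×1
= 6 + 42
= 48

a_43 = 48


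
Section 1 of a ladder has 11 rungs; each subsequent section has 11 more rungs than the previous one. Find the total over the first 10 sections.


aₙ = 11 + (10-1)×11 = 110
Sₙ = n(a₁+aₙ)/2 = 10×(11+110)/2
= 10×121/2 = 605

S_10 = 605


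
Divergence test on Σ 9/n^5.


lim(n→∞) 9/n^5 = 0
lim aₙ = 0 → nth-term test is INCONCLUSIVE
(Need other tests; this is actually a convergent p-series with p=5 > 1)

Inconclusive (lim aₙ = 0; need another test)


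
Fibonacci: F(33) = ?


Fibonacci sequence: 1, 1, 2, 3, 5, 8, 13, 21, 34, 55, 89, ...
F(33) = 3524578

F(33) = 3524578


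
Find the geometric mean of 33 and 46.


GM = √(33×46) = √1518 = 38.9615

GM = 38.9615


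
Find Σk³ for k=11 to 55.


Σₖ₌11^55 k³ = [55·56/2]² − [10·11/2]²
= 2371600 − 3025 = 2368575

Σk³ = 2368575


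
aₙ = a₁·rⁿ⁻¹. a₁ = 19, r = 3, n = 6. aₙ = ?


aₙ = a₁·r^(n-1)
= 19×3^5
= 19×243
= 4617

a_6 = 4617


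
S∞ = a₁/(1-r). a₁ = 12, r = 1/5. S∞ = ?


S∞ = a₁/(1-r) = 12/(1 - 1/5)
= 12/(4/5)
= 15

S∞ = 15


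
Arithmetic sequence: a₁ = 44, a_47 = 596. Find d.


d = (aₙ - a₁)/(n-1)
= (596 - 44)/(47-1)
= 552/46 = 12

d = 12


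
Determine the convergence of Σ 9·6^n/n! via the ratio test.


aₙ = 9·6^n/n!
a_{n+1}/aₙ = 6^(n+1)/(n+1)! × n!/6^n  (constant 9 cancels)
= 6/(n+1)
L = lim(n→∞) 6/(n+1) = 0
L < 1 → series CONVERGES

Converges (ratio test: L = 0 < 1)


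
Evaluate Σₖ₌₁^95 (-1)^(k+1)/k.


S = 1 - 1/2 + 1/3 - 1/4 + 1/5 - 1/6 + 1/7 - 1/8 ± ...
= 0.6984
(Full series converges to +ln(2) ≈ +0.6931)

S_95 = 0.6984


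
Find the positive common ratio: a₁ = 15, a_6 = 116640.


r^(n-1) = aₙ/a₁
r^5 = 116640/15 = 7776
r = 7776^(1/5)
= 6

r = 6


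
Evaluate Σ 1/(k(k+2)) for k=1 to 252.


1/(k(k+2)) = (1/2)·(1/k - 1/(k+2)) (partial fractions)
Telescoping: Σ = (1/2)·(1 + 1/2 - 1/253 - 1/254) = 47943/64262

Sum = 47943/64262


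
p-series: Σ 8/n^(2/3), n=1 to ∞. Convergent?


p-series test: Σ c/n^p converges if p > 1, diverges if p ≤ 1 (constant c > 0 doesn't affect convergence).
p = 2/3
2/3 ≤ 1 → DIVERGES

Diverges (p = 2/3 ≤ 1)


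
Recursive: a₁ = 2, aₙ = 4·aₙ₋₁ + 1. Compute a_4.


Computing step by step:
a_1 = 2
a_2 = 9
a_3 = 37
a_4 = 149


a_4 = 149


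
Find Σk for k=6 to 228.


Σₖ₌6^228 k = Σₖ₌₁^228 k − Σₖ₌₁^5 k
= 228·229/2 − 5·6/2
= 26106 − 15 = 26091

Σk = 26091


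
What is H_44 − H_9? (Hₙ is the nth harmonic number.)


Σₖ₌10^44 1/k = 1/10 + 1/11 + 1/12 + ... + 1/44
= 14541561179784203689/9419588158802421600
≈ 1.5438

Sum = 14541561179784203689/9419588158802421600 ≈ 1.5438


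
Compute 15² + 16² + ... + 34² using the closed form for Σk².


Σₖ₌15^34 k² = Σₖ₌₁^34 k² − Σₖ₌₁^14 k²
= 34·35·69/6 − 14·15·29/6
= 13685 − 1015 = 12670

Σk² = 12670


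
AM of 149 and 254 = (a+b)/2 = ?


AM = (149 + 254)/2 = 403/2 = 201.5

AM = 201.5


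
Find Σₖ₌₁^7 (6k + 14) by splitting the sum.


Σ(6k+14) = 6·Σk + 14·n
= 6·28 + 14·7
= 168 + 98 = 266

Σ = 266


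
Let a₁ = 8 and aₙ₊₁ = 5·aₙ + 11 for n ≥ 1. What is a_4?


Computing step by step:
a_1 = 8
a_2 = 51
a_3 = 266
a_4 = 1341


a_4 = 1341


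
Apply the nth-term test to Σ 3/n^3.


lim(n→∞) 3/n^3 = 0
lim aₙ = 0 → nth-term test is INCONCLUSIVE
(Need other tests; this is actually a convergent p-series with p=3 > 1)

Inconclusive (lim aₙ = 0; need another test)


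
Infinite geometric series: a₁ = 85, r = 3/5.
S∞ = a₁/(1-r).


S∞ = a₁/(1-r) = 85/(1 - 3/5)
= 85/(2/5)
= 425/2

S∞ = 425/2


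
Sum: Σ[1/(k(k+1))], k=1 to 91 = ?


1/(k(k+1)) = 1/k - 1/(k+1) (partial fractions)
Telescoping: Σ = 1 - 1/92 = 91/92

Sum = 91/92


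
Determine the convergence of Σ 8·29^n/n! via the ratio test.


aₙ = 8·29^n/n!
a_{n+1}/aₙ = 29^(n+1)/(n+1)! × n!/29^n  (constant 8 cancels)
= 29/(n+1)
L = lim(n→∞) 29/(n+1) = 0
L < 1 → series CONVERGES

Converges (ratio test: L = 0 < 1)


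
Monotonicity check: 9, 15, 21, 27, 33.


Differences: 6, 6, 6, 6
All differences > 0 → strictly INCREASING

Monotonically increasing


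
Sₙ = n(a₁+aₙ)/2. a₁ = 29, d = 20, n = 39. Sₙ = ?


aₙ = 29 + (39-1)×20 = 789
Sₙ = n(a₁+aₙ)/2 = 39×(29+789)/2
= 39×818/2 = 15951

S_39 = 15951


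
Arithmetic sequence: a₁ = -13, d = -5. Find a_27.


aₙ = a₁ + (n-1)d
= -13 + (27-1)×-5
= -13 - 130
= -143

a_27 = -143


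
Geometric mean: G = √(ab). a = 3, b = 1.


GM = √(3×1) = √3 = 1.7321

GM = 1.7321


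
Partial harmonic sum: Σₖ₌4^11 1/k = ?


Σₖ₌4^11 1/k = 1/4 + 1/5 + 1/6 + 1/7 + 1/8 + 1/9 + 1/10 + 1/11
= 32891/27720
≈ 1.1865

Sum = 32891/27720 ≈ 1.1865


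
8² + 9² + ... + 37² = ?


Σₖ₌8^37 k² = Σₖ₌₁^37 k² − Σₖ₌₁^7 k²
= 37·38·75/6 − 7·8·15/6
= 17575 − 140 = 17435

Σk² = 17435


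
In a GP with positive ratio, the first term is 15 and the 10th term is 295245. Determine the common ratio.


r^(n-1) = aₙ/a₁
r^9 = 295245/15 = 19683
r = 19683^(1/9)
= 3

r = 3


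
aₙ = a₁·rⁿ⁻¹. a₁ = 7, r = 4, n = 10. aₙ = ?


aₙ = a₁·r^(n-1)
= 7×4^9
= 7×262144
= 1835008

a_10 = 1835008


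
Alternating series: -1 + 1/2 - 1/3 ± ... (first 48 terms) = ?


S = -1 + 1/2 - 1/3 + 1/4 - 1/5 + 1/6 - 1/7 + 1/8 ± ...
= -0.6828
(Full series converges to -ln(2) ≈ -0.6931)

S_48 = -0.6828


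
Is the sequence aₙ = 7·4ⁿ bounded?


aₙ = 7·4ⁿ → as n→∞, aₙ→∞ (since base 4 > 1)
No finite upper bound exists
The sequence is UNBOUNDED

Unbounded (aₙ → ∞ as n → ∞)


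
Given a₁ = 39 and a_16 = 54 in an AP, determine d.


d = (aₙ - a₁)/(n-1)
= (54 - 39)/(16-1)
= 15/15 = 1

d = 1


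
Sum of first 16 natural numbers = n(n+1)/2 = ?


n(n+1)/2 = 16×17/2 = 272/2 = 136

Σk = 136


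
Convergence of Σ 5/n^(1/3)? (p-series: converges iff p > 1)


p-series test: Σ c/n^p converges if p > 1, diverges if p ≤ 1 (constant c > 0 doesn't affect convergence).
p = 1/3
1/3 ≤ 1 → DIVERGES

Diverges (p = 1/3 ≤ 1)


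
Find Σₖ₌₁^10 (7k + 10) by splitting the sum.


Σ(7k+10) = 7·Σk + 10·n
= 7·55 + 10·10
= 385 + 100 = 485

Σ = 485


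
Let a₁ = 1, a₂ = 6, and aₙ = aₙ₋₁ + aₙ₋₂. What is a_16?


Computing iteratively: 1, 6, 7, 13, 20, 33, 53, 86, 139, 225, 364, 589, ...
a_16 = 4037

a_16 = 4037


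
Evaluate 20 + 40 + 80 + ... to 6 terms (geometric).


Sₙ = 20×(2^6 - 1)/(2 - 1)
= 20×(64 - 1)/1
= 20×63/1
= 1260

S_6 = 1260


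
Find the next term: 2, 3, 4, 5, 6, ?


Pattern: arithmetic (d=1)
Terms: 2, 3, 4, 5, 6
Next term = 7

Next term = 7


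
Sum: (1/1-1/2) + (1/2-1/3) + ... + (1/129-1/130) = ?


Telescoping: adjacent terms cancel.
= 1/1 - 1/130
= 1 - 1/130 = 129/130

Sum = 129/130


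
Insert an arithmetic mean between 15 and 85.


AM = (15 + 85)/2 = 100/2 = 50

AM = 50


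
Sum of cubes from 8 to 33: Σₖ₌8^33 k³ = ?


Σₖ₌8^33 k³ = [33·34/2]² − [7·8/2]²
= 314721 − 784 = 313937

Σk³ = 313937


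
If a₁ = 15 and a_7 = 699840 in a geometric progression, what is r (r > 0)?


r^(n-1) = aₙ/a₁
r^6 = 699840/15 = 46656
r = 46656^(1/6)
= ±6; taking r > 0 gives r = 6

r = 6


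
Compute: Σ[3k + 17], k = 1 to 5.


Σ(3k+17) = 3·Σk + 17·n
= 3·15 + 17·5
= 45 + 85 = 130

Σ = 130


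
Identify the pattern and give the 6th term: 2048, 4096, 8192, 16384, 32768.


Pattern: powers of 2: 2ⁿ
Terms: 2048, 4096, 8192, 16384, 32768
Next term = 65536

Next term = 65536


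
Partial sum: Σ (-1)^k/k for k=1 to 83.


S = -1 + 1/2 - 1/3 + 1/4 - 1/5 + 1/6 - 1/7 + 1/8 ± ...
= -0.6991
(Full series converges to -ln(2) ≈ -0.6931)

S_83 = -0.6991


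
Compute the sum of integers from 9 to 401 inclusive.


Σₖ₌9^401 k = Σₖ₌₁^401 k − Σₖ₌₁^8 k
= 401·402/2 − 8·9/2
= 80601 − 36 = 80565

Σk = 80565


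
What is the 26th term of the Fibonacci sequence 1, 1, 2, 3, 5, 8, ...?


Fibonacci sequence: 1, 1, 2, 3, 5, 8, 13, 21, 34, 55, 89, ...
F(26) = 121393

F(26) = 121393


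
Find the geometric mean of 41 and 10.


GM = √(41×10) = √410 = 20.2485

GM = 20.2485


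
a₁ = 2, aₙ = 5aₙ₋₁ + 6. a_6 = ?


Computing step by step:
a_1 = 2
a_2 = 16
a_3 = 86
a_4 = 436
a_5 = 2186
a_6 = 10936


a_6 = 10936


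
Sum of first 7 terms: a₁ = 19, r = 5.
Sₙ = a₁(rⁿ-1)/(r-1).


Sₙ = 19×(5^7 - 1)/(5 - 1)
= 19×(78125 - 1)/4
= 19×78124/4
= 371089

S_7 = 371089


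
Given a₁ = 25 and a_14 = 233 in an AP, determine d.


d = (aₙ - a₁)/(n-1)
= (233 - 25)/(14-1)
= 208/13 = 16

d = 16


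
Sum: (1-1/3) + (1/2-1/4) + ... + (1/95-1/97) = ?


Telescoping with gap 2: two head and two tail terms survive.
= (1 + 1/2) - (1/96 + 1/97)
= 3/2 - 1/96 - 1/97 = 13775/9312

Sum = 13775/9312


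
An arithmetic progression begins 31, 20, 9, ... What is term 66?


aₙ = a₁ + (n-1)d
= 31 + (66-1)×-11
= 31 - 715
= -684

a_66 = -684


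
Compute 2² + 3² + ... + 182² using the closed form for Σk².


Σₖ₌2^182 k² = Σₖ₌₁^182 k² − Σₖ₌₁^1 k²
= 182·183·365/6 − 1·2·3/6
= 2026115 − 1 = 2026114

Σk² = 2026114


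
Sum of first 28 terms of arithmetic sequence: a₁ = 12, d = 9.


aₙ = 12 + (28-1)×9 = 255
Sₙ = n(a₁+aₙ)/2 = 28×(12+255)/2
= 28×267/2 = 3738

S_28 = 3738


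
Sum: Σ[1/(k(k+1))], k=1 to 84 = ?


1/(k(k+1)) = 1/k - 1/(k+1) (partial fractions)
Telescoping: Σ = 1 - 1/85 = 84/85

Sum = 84/85


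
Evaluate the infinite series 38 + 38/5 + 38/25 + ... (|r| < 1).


S∞ = a₁/(1-r) = 38/(1 - 1/5)
= 38/(4/5)
= 95/2

S∞ = 95/2


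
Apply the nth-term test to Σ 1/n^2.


lim(n→∞) 1/n^2 = 0
lim aₙ = 0 → nth-term test is INCONCLUSIVE
(Need other tests; this is actually a convergent p-series with p=2 > 1)

Inconclusive (lim aₙ = 0; need another test)


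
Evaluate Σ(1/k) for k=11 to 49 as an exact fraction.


Σₖ₌11^49 1/k = 1/11 + 1/12 + 1/13 + ... + 1/49
= 4804253716567824832211/3099044504245996706400
≈ 1.5502

Sum = 4804253716567824832211/3099044504245996706400 ≈ 1.5502


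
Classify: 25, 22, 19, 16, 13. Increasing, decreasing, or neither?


Differences: -3, -3, -3, -3
All differences < 0 → strictly DECREASING

Monotonically decreasing


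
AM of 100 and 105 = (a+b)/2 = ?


AM = (100 + 105)/2 = 205/2 = 102.5

AM = 102.5


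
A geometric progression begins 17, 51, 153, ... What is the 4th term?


aₙ = a₁·r^(n-1)
= 17×3^3
= 17×27
= 459

a_4 = 459


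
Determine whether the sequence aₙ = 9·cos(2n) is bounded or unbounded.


For all n, -1 ≤ cos(2n) ≤ 1, so -9 ≤ 9·cos(2n) ≤ 9
Lower bound: -9, Upper bound: 9
The sequence IS bounded

Bounded (-9 ≤ aₙ ≤ 9)


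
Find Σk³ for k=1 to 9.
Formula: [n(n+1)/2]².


n(n+1)/2 = 9×10/2 = 45
Σk³ = 45² = 2025

Σk³ = 2025


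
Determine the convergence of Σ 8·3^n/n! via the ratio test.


aₙ = 8·3^n/n!
a_{n+1}/aₙ = 3^(n+1)/(n+1)! × n!/3^n  (constant 8 cancels)
= 3/(n+1)
L = lim(n→∞) 3/(n+1) = 0
L < 1 → series CONVERGES

Converges (ratio test: L = 0 < 1)


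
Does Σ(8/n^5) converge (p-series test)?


p-series test: Σ c/n^p converges if p > 1, diverges if p ≤ 1 (constant c > 0 doesn't affect convergence).
p = 5
5 > 1 → CONVERGES

Converges (p = 5 > 1)


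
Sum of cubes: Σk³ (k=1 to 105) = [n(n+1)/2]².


n(n+1)/2 = 105×106/2 = 5565
Σk³ = 5565² = 30969225

Σk³ = 30969225


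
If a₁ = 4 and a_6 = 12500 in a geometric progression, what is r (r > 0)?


r^(n-1) = aₙ/a₁
r^5 = 12500/4 = 3125
r = 3125^(1/5)
= 5

r = 5


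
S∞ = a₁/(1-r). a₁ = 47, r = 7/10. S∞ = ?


S∞ = a₁/(1-r) = 47/(1 - 7/10)
= 47/(3/10)
= 470/3

S∞ = 470/3


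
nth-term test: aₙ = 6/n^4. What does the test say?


lim(n→∞) 6/n^4 = 0
lim aₙ = 0 → nth-term test is INCONCLUSIVE
(Need other tests; this is actually a convergent p-series with p=4 > 1)

Inconclusive (lim aₙ = 0; need another test)


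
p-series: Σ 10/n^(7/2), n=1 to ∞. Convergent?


p-series test: Σ c/n^p converges if p > 1, diverges if p ≤ 1 (constant c > 0 doesn't affect convergence).
p = 7/2
7/2 > 1 → CONVERGES

Converges (p = 7/2 > 1)


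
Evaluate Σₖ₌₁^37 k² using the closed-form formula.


n = 37
n(n+1)(2n+1)/6 = 37×38×75/6
= 105450/6 = 17575

Σk² = 17575


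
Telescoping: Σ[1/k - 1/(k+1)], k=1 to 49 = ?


Telescoping: adjacent terms cancel.
= 1/1 - 1/50
= 1 - 1/50 = 49/50

Sum = 49/50


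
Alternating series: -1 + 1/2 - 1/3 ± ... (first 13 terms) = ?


S = -1 + 1/2 - 1/3 + 1/4 - 1/5 + 1/6 - 1/7 + 1/8 ± ...
= -0.7301
(Full series converges to -ln(2) ≈ -0.6931)

S_13 = -0.7301


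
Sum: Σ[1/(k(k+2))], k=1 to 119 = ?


1/(k(k+2)) = (1/2)·(1/k - 1/(k+2)) (partial fractions)
Telescoping: Σ = (1/2)·(1 + 1/2 - 1/120 - 1/121) = 21539/29040

Sum = 21539/29040


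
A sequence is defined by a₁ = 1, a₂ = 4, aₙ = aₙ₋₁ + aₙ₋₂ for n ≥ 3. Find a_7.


Computing iteratively: 1, 4, 5, 9, 14, 23, 37
a_7 = 37

a_7 = 37


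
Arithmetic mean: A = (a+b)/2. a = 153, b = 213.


AM = (153 + 213)/2 = 366/2 = 183

AM = 183


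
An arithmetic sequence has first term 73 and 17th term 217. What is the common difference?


d = (aₙ - a₁)/(n-1)
= (217 - 73)/(17-1)
= 144/16 = 9

d = 9


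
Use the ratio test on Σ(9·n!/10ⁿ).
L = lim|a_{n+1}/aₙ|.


aₙ = 9·n!/10^n
a_{n+1}/aₙ = (n+1)!/10^(n+1) × 10^n/n!  (constant 9 cancels)
= (n+1)/10
L = lim(n→∞) (n+1)/10 = ∞
L > 1 → series DIVERGES

Diverges (ratio test: L = ∞ > 1)


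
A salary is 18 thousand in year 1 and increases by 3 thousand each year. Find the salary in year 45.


aₙ = a₁ + (n-1)d
= 18 + (45-1)×3
= 18 + 132
= 150

a_45 = 150


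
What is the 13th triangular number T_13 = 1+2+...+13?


n(n+1)/2 = 13×14/2 = 182/2 = 91

Σk = 91


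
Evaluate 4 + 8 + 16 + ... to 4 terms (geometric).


Sₙ = 4×(2^4 - 1)/(2 - 1)
= 4×(16 - 1)/1
= 4×15/1
= 60

S_4 = 60


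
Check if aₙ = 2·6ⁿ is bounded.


aₙ = 2·6ⁿ → as n→∞, aₙ→∞ (since base 6 > 1)
No finite upper bound exists
The sequence is UNBOUNDED

Unbounded (aₙ → ∞ as n → ∞)


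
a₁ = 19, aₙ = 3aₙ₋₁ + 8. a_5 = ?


Computing step by step:
a_1 = 19
a_2 = 65
a_3 = 203
a_4 = 617
a_5 = 1859


a_5 = 1859


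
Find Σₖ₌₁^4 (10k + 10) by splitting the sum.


Σ(10k+10) = 10·Σk + 10·n
= 10·10 + 10·4
= 100 + 40 = 140

Σ = 140


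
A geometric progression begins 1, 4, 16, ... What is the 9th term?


aₙ = a₁·r^(n-1)
= 1×4^8
= 1×65536
= 65536

a_9 = 65536


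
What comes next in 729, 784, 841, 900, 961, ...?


Pattern: perfect squares: n²
Terms: 729, 784, 841, 900, 961
Next term = 1024

Next term = 1024


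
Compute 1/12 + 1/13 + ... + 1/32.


Σₖ₌12^32 1/k = 1/12 + 1/13 + 1/14 + ... + 1/32
= 149980107719459/144403552893600
≈ 1.0386

Sum = 149980107719459/144403552893600 ≈ 1.0386


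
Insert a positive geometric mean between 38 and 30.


GM = √(38×30) = √1140 = 33.7639

GM = 33.7639


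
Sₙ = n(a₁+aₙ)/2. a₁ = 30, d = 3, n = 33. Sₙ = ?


aₙ = 30 + (33-1)×3 = 126
Sₙ = n(a₁+aₙ)/2 = 33×(30+126)/2
= 33×156/2 = 2574

S_33 = 2574


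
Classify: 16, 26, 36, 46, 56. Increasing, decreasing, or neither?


Differences: 10, 10, 10, 10
All differences > 0 → strictly INCREASING

Monotonically increasing


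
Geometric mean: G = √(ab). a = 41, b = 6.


GM = √(41×6) = √246 = 15.6844

GM = 15.6844


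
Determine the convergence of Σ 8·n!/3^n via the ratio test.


aₙ = 8·n!/3^n
a_{n+1}/aₙ = (n+1)!/3^(n+1) × 3^n/n!  (constant 8 cancels)
= (n+1)/3
L = lim(n→∞) (n+1)/3 = ∞
L > 1 → series DIVERGES

Diverges (ratio test: L = ∞ > 1)


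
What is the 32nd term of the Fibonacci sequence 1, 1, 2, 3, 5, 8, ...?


Fibonacci sequence: 1, 1, 2, 3, 5, 8, 13, 21, 34, 55, 89, ...
F(32) = 2178309

F(32) = 2178309


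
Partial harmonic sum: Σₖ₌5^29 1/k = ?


Σₖ₌5^29 1/k = 1/5 + 1/6 + 1/7 + ... + 1/29
= 4374776588887/2329089562800
≈ 1.8783

Sum = 4374776588887/2329089562800 ≈ 1.8783


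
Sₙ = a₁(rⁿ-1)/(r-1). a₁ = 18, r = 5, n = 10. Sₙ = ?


Sₙ = 18×(5^10 - 1)/(5 - 1)
= 18×(9765625 - 1)/4
= 18×9765624/4
= 43945308

S_10 = 43945308


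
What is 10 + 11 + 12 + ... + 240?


Σₖ₌10^240 k = Σₖ₌₁^240 k − Σₖ₌₁^9 k
= 240·241/2 − 9·10/2
= 28920 − 45 = 28875

Σk = 28875


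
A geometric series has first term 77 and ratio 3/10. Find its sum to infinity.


S∞ = a₁/(1-r) = 77/(1 - 3/10)
= 77/(7/10)
= 110

S∞ = 110


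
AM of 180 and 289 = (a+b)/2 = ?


AM = (180 + 289)/2 = 469/2 = 234.5

AM = 234.5


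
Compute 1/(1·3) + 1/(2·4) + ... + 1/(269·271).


1/(k(k+2)) = (1/2)·(1/k - 1/(k+2)) (partial fractions)
Telescoping: Σ = (1/2)·(1 + 1/2 - 1/270 - 1/271) = 54607/73170

Sum = 54607/73170


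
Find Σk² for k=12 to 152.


Σₖ₌12^152 k² = Σₖ₌₁^152 k² − Σₖ₌₁^11 k²
= 152·153·305/6 − 11·12·23/6
= 1182180 − 506 = 1181674

Σk² = 1181674


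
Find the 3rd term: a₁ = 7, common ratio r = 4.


aₙ = a₁·r^(n-1)
= 7×4^2
= 7×16
= 112

a_3 = 112


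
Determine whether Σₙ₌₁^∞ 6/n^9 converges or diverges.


p-series test: Σ c/n^p converges if p > 1, diverges if p ≤ 1 (constant c > 0 doesn't affect convergence).
p = 9
9 > 1 → CONVERGES

Converges (p = 9 > 1)


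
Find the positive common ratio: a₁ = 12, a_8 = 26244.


r^(n-1) = aₙ/a₁
r^7 = 26244/12 = 2187
r = 2187^(1/7)
= 3

r = 3


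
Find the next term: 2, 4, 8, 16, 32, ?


Pattern: geometric (r=2)
Terms: 2, 4, 8, 16, 32
Next term = 64

Next term = 64


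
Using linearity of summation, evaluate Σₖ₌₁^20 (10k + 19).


Σ(10k+19) = 10·Σk + 19·n
= 10·210 + 19·20
= 2100 + 380 = 2480

Σ = 2480


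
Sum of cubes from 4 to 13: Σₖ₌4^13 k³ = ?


Σₖ₌4^13 k³ = [13·14/2]² − [3·4/2]²
= 8281 − 36 = 8245

Σk³ = 8245


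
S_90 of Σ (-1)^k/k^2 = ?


S = -1 + 1/4 - 1/9 + 1/16 - 1/25 + 1/36 - 1/49 + 1/64 ± ...
= -0.8224
(Full series converges to -π²/12 ≈ -0.8225)

S_90 = -0.8224


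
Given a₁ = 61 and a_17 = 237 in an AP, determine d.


d = (aₙ - a₁)/(n-1)
= (237 - 61)/(17-1)
= 176/16 = 11

d = 11


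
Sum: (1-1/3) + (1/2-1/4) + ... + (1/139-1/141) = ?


Telescoping with gap 2: two head and two tail terms survive.
= (1 + 1/2) - (1/140 + 1/141)
= 3/2 - 1/140 - 1/141 = 29329/19740

Sum = 29329/19740


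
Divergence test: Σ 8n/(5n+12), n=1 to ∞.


lim(n→∞) 8n/(5n+12) = 8/5 = 8/5  (divide numerator and denominator by n)
lim aₙ = 8/5 ≠ 0 → series DIVERGES

Diverges (lim aₙ = 8/5 ≠ 0)


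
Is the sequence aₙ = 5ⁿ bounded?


aₙ = 5ⁿ → as n→∞, aₙ→∞ (since base 5 > 1)
No finite upper bound exists
The sequence is UNBOUNDED

Unbounded (aₙ → ∞ as n → ∞)


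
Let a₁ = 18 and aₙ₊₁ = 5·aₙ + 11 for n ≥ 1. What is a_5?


Computing step by step:
a_1 = 18
a_2 = 101
a_3 = 516
a_4 = 2591
a_5 = 12966


a_5 = 12966


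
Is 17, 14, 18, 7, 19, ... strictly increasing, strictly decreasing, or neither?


Differences: -3, 4, -11, 12
Difference at position 2 is +4 (> 0) but position 1 is -3 (< 0) — sequence both rises and falls
→ NOT monotonic

Not monotonic


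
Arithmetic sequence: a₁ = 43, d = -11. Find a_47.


aₙ = a₁ + (n-1)d
= 43 + (47-1)×-11
= 43 - 506
= -463

a_47 = -463


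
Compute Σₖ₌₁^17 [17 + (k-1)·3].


aₙ = 17 + (17-1)×3 = 65
Sₙ = n(a₁+aₙ)/2 = 17×(17+65)/2
= 17×82/2 = 697

S_17 = 697


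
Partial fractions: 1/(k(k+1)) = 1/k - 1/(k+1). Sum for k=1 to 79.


1/(k(k+1)) = 1/k - 1/(k+1) (partial fractions)
Telescoping: Σ = 1 - 1/80 = 79/80

Sum = 79/80


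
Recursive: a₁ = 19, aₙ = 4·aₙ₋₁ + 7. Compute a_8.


Computing step by step:
a_1 = 19
a_2 = 83
a_3 = 339
a_4 = 1363
a_5 = 5459
a_6 = 21843
a_7 = 87379
a_8 = 349523


a_8 = 349523


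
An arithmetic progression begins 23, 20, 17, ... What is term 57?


aₙ = a₁ + (n-1)d
= 23 + (57-1)×-3
= 23 - 168
= -145

a_57 = -145


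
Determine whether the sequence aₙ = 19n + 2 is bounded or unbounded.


aₙ = 19n + 2 → as n→∞, aₙ→∞
No finite upper bound exists
The sequence is UNBOUNDED

Unbounded (aₙ → ∞ as n → ∞)


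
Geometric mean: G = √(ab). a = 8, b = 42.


GM = √(8×42) = √336 = 18.3303

GM = 18.3303


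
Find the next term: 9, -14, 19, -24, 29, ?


Pattern: alternating sign, magnitude arithmetic (d=5)
Terms: 9, -14, 19, -24, 29
Next term = -34

Next term = -34


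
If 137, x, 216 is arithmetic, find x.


AM = (137 + 216)/2 = 353/2 = 176.5

AM = 176.5


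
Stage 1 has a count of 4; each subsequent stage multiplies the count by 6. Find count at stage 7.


aₙ = a₁·r^(n-1)
= 4×6^6
= 4×46656
= 186624

a_7 = 186624


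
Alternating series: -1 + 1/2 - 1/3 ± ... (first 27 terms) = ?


S = -1 + 1/2 - 1/3 + 1/4 - 1/5 + 1/6 - 1/7 + 1/8 ± ...
= -0.7113
(Full series converges to -ln(2) ≈ -0.6931)

S_27 = -0.7113


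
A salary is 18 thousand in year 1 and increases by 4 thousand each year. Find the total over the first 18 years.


aₙ = 18 + (18-1)×4 = 86
Sₙ = n(a₁+aₙ)/2 = 18×(18+86)/2
= 18×104/2 = 936

S_18 = 936


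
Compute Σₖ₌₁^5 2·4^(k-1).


Sₙ = 2×(4^5 - 1)/(4 - 1)
= 2×(1024 - 1)/3
= 2×1023/3
= 682

S_5 = 682


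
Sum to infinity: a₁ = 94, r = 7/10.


S∞ = a₁/(1-r) = 94/(1 - 7/10)
= 94/(3/10)
= 940/3

S∞ = 940/3


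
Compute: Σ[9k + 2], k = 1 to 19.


Σ(9k+2) = 9·Σk + 2·n
= 9·190 + 2·19
= 1710 + 38 = 1748

Σ = 1748


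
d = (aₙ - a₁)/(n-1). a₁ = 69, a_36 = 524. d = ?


d = (aₙ - a₁)/(n-1)
= (524 - 69)/(36-1)
= 455/35 = 13

d = 13


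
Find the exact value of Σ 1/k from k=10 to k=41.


Σₖ₌10^41 1/k = 1/10 + 1/11 + 1/12 + ... + 1/41
= 4193338427193599/2844937529085600
≈ 1.474

Sum = 4193338427193599/2844937529085600 ≈ 1.474


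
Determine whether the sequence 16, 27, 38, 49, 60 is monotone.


Differences: 11, 11, 11, 11
All differences > 0 → strictly INCREASING

Monotonically increasing


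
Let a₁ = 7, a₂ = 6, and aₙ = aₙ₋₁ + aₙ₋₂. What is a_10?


Computing iteratively: 7, 6, 13, 19, 32, 51, 83, 134, 217, 351
a_10 = 351

a_10 = 351


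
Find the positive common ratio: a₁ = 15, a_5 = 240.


r^(n-1) = aₙ/a₁
r^4 = 240/15 = 16
r = 16^(1/4)
= ±2; taking r > 0 gives r = 2

r = 2


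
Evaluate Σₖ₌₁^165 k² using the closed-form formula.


n = 165
n(n+1)(2n+1)/6 = 165×166×331/6
= 9066090/6 = 1511015

Σk² = 1511015


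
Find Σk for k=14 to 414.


Σₖ₌14^414 k = Σₖ₌₁^414 k − Σₖ₌₁^13 k
= 414·415/2 − 13·14/2
= 85905 − 91 = 85814

Σk = 85814


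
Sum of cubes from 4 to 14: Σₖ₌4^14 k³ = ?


Σₖ₌4^14 k³ = [14·15/2]² − [3·4/2]²
= 11025 − 36 = 10989

Σk³ = 10989


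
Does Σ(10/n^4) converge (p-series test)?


p-series test: Σ c/n^p converges if p > 1, diverges if p ≤ 1 (constant c > 0 doesn't affect convergence).
p = 4
4 > 1 → CONVERGES

Converges (p = 4 > 1)


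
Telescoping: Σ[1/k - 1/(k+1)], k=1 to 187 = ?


Telescoping: adjacent terms cancel.
= 1/1 - 1/188
= 1 - 1/188 = 187/188

Sum = 187/188


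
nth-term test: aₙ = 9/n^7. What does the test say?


lim(n→∞) 9/n^7 = 0
lim aₙ = 0 → nth-term test is INCONCLUSIVE
(Need other tests; this is actually a convergent p-series with p=7 > 1)

Inconclusive (lim aₙ = 0; need another test)


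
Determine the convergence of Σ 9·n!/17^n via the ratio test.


aₙ = 9·n!/17^n
a_{n+1}/aₙ = (n+1)!/17^(n+1) × 17^n/n!  (constant 9 cancels)
= (n+1)/17
L = lim(n→∞) (n+1)/17 = ∞
L > 1 → series DIVERGES

Diverges (ratio test: L = ∞ > 1)


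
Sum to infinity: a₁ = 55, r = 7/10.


S∞ = a₁/(1-r) = 55/(1 - 7/10)
= 55/(3/10)
= 550/3

S∞ = 550/3


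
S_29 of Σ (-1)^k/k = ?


S = -1 + 1/2 - 1/3 + 1/4 - 1/5 + 1/6 - 1/7 + 1/8 ± ...
= -0.7101
(Full series converges to -ln(2) ≈ -0.6931)

S_29 = -0.7101


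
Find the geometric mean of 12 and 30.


GM = √(12×30) = √360 = 18.9737

GM = 18.9737


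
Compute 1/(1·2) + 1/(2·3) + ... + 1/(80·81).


1/(k(k+1)) = 1/k - 1/(k+1) (partial fractions)
Telescoping: Σ = 1 - 1/81 = 80/81

Sum = 80/81


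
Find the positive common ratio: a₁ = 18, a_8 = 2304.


r^(n-1) = aₙ/a₁
r^7 = 2304/18 = 128
r = 128^(1/7)
= 2

r = 2


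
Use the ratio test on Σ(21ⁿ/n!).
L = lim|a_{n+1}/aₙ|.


aₙ = 21^n/n!
a_{n+1}/aₙ = 21^(n+1)/(n+1)! × n!/21^n
= 21/(n+1)
L = lim(n→∞) 21/(n+1) = 0
L < 1 → series CONVERGES

Converges (ratio test: L = 0 < 1)


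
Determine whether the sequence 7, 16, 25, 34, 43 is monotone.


Differences: 9, 9, 9, 9
All differences > 0 → strictly INCREASING

Monotonically increasing


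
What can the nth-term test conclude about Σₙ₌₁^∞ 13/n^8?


lim(n→∞) 13/n^8 = 0
lim aₙ = 0 → nth-term test is INCONCLUSIVE
(Need other tests; this is actually a convergent p-series with p=8 > 1)

Inconclusive (lim aₙ = 0; need another test)


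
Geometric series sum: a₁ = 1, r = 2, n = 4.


Sₙ = 1×(2^4 - 1)/(2 - 1)
= 1×(16 - 1)/1
= 1×15/1
= 15

S_4 = 15


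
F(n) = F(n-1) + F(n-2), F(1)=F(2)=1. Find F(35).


Fibonacci sequence: 1, 1, 2, 3, 5, 8, 13, 21, 34, 55, 89, ...
F(35) = 9227465

F(35) = 9227465


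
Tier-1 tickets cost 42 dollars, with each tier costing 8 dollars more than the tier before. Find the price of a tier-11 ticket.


aₙ = a₁ + (n-1)d
= 42 + (11-1)×8
= 42 + 80
= 122

a_11 = 122


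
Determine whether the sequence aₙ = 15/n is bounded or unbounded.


a₁ = 15, a₂ = 15/2, a₃ = 15/3, ...
0 < aₙ ≤ 15 for all n ≥ 1
Lower bound: 0, Upper bound: 15
The sequence IS bounded

Bounded (0 < aₙ ≤ 15)


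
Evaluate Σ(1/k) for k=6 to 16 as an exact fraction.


Σₖ₌6^16 1/k = 1/6 + 1/7 + 1/8 + ... + 1/16
= 158183/144144
≈ 1.0974

Sum = 158183/144144 ≈ 1.0974


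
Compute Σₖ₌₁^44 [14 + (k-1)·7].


aₙ = 14 + (44-1)×7 = 315
Sₙ = n(a₁+aₙ)/2 = 44×(14+315)/2
= 44×329/2 = 7238

S_44 = 7238


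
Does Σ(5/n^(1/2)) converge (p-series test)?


p-series test: Σ c/n^p converges if p > 1, diverges if p ≤ 1 (constant c > 0 doesn't affect convergence).
p = 1/2
1/2 ≤ 1 → DIVERGES

Diverges (p = 1/2 ≤ 1)


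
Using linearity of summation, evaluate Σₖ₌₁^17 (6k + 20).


Σ(6k+20) = 6·Σk + 20·n
= 6·153 + 20·17
= 918 + 340 = 1258

Σ = 1258


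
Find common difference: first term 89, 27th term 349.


d = (aₙ - a₁)/(n-1)
= (349 - 89)/(27-1)
= 260/26 = 10

d = 10


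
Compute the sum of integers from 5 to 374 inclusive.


Σₖ₌5^374 k = Σₖ₌₁^374 k − Σₖ₌₁^4 k
= 374·375/2 − 4·5/2
= 70125 − 10 = 70115

Σk = 70115


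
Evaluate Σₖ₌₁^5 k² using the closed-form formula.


n = 5
n(n+1)(2n+1)/6 = 5×6×11/6
= 330/6 = 55

Σk² = 55


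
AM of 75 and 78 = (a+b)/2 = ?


AM = (75 + 78)/2 = 153/2 = 76.5

AM = 76.5


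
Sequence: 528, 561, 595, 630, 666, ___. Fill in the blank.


Pattern: triangular numbers: n(n+1)/2
Terms: 528, 561, 595, 630, 666
Next term = 703

Next term = 703


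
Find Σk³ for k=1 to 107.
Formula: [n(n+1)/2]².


n(n+1)/2 = 107×108/2 = 5778
Σk³ = 5778² = 33385284

Σk³ = 33385284


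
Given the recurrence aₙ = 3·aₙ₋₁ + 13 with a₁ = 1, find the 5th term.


Computing step by step:
a_1 = 1
a_2 = 16
a_3 = 61
a_4 = 196
a_5 = 601


a_5 = 601


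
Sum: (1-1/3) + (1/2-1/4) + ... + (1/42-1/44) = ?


Telescoping with gap 2: two head and two tail terms survive.
= (1 + 1/2) - (1/43 + 1/44)
= 3/2 - 1/43 - 1/44 = 2751/1892

Sum = 2751/1892


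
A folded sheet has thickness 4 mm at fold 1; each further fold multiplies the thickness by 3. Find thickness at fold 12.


aₙ = a₁·r^(n-1)
= 4×3^11
= 4×177147
= 708588

a_12 = 708588


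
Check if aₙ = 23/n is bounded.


a₁ = 23, a₂ = 23/2, a₃ = 23/3, ...
0 < aₙ ≤ 23 for all n ≥ 1
Lower bound: 0, Upper bound: 23
The sequence IS bounded

Bounded (0 < aₙ ≤ 23)


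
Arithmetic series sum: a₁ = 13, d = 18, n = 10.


aₙ = 13 + (10-1)×18 = 175
Sₙ = n(a₁+aₙ)/2 = 10×(13+175)/2
= 10×188/2 = 940

S_10 = 940


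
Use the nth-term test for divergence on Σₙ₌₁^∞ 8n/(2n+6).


lim(n→∞) 8n/(2n+6) = 8/2 = 4  (divide numerator and denominator by n)
lim aₙ = 4 ≠ 0 → series DIVERGES

Diverges (lim aₙ = 4 ≠ 0)


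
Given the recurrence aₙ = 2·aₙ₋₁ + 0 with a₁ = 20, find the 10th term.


Computing step by step:
a_1 = 20
a_2 = 40
a_3 = 80
a_4 = 160
a_5 = 320
a_6 = 640
a_7 = 1280
a_8 = 2560
a_9 = 5120
a_10 = 10240


a_10 = 10240


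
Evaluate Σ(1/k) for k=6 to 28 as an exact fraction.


Σₖ₌6^28 1/k = 1/6 + 1/7 + 1/8 + ... + 1/28
= 132022249763/80313433200
≈ 1.6438

Sum = 132022249763/80313433200 ≈ 1.6438


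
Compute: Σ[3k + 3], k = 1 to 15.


Σ(3k+3) = 3·Σk + 3·n
= 3·120 + 3·15
= 360 + 45 = 405

Σ = 405


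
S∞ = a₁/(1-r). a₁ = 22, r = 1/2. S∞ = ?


S∞ = a₁/(1-r) = 22/(1 - 1/2)
= 22/(1/2)
= 44

S∞ = 44


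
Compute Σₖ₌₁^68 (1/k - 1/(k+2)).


Telescoping with gap 2: two head and two tail terms survive.
= (1 + 1/2) - (1/69 + 1/70)
= 3/2 - 1/69 - 1/70 = 3553/2415

Sum = 3553/2415


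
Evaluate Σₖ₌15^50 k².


Σₖ₌15^50 k² = Σₖ₌₁^50 k² − Σₖ₌₁^14 k²
= 50·51·101/6 − 14·15·29/6
= 42925 − 1015 = 41910

Σk² = 41910


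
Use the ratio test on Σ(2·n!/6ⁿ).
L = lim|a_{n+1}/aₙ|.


aₙ = 2·n!/6^n
a_{n+1}/aₙ = (n+1)!/6^(n+1) × 6^n/n!  (constant 2 cancels)
= (n+1)/6
L = lim(n→∞) (n+1)/6 = ∞
L > 1 → series DIVERGES

Diverges (ratio test: L = ∞ > 1)


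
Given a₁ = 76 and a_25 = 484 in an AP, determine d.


d = (aₙ - a₁)/(n-1)
= (484 - 76)/(25-1)
= 408/24 = 17

d = 17


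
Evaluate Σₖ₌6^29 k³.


Σₖ₌6^29 k³ = [29·30/2]² − [5·6/2]²
= 189225 − 225 = 189000

Σk³ = 189000


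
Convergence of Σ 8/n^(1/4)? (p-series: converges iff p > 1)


p-series test: Σ c/n^p converges if p > 1, diverges if p ≤ 1 (constant c > 0 doesn't affect convergence).
p = 1/4
1/4 ≤ 1 → DIVERGES

Diverges (p = 1/4 ≤ 1)


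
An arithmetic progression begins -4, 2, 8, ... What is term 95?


aₙ = a₁ + (n-1)d
= -4 + (95-1)×6
= -4 + 564
= 560

a_95 = 560


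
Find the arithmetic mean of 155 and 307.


AM = (155 + 307)/2 = 462/2 = 231

AM = 231


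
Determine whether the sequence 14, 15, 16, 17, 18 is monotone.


Differences: 1, 1, 1, 1
All differences > 0 → strictly INCREASING

Monotonically increasing


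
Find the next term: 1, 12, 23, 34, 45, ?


Pattern: arithmetic (d=11)
Terms: 1, 12, 23, 34, 45
Next term = 56

Next term = 56


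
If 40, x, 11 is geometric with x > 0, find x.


GM = √(40×11) = √440 = 20.9762

GM = 20.9762


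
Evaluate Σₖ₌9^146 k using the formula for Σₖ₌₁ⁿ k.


Σₖ₌9^146 k = Σₖ₌₁^146 k − Σₖ₌₁^8 k
= 146·147/2 − 8·9/2
= 10731 − 36 = 10695

Σk = 10695


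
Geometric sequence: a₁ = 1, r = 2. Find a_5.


aₙ = a₁·r^(n-1)
= 1×2^4
= 1×16
= 16

a_5 = 16


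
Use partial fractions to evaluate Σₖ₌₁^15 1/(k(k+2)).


1/(k(k+2)) = (1/2)·(1/k - 1/(k+2)) (partial fractions)
Telescoping: Σ = (1/2)·(1 + 1/2 - 1/16 - 1/17) = 375/544

Sum = 375/544


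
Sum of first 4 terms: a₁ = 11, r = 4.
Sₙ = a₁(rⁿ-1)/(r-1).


Sₙ = 11×(4^4 - 1)/(4 - 1)
= 11×(256 - 1)/3
= 11×255/3
= 935

S_4 = 935


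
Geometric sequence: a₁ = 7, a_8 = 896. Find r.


r^(n-1) = aₙ/a₁
r^7 = 896/7 = 128
r = 128^(1/7)
= 2

r = 2


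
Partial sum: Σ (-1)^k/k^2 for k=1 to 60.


S = -1 + 1/4 - 1/9 + 1/16 - 1/25 + 1/36 - 1/49 + 1/64 ± ...
= -0.8223
(Full series converges to -π²/12 ≈ -0.8225)

S_60 = -0.8223


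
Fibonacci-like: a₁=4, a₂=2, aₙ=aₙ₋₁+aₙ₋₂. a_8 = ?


Computing iteratively: 4, 2, 6, 8, 14, 22, 36, 58
a_8 = 58

a_8 = 58


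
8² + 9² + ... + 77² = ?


Σₖ₌8^77 k² = Σₖ₌₁^77 k² − Σₖ₌₁^7 k²
= 77·78·155/6 − 7·8·15/6
= 155155 − 140 = 155015

Σk² = 155015


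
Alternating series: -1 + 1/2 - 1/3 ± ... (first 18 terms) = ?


S = -1 + 1/2 - 1/3 + 1/4 - 1/5 + 1/6 - 1/7 + 1/8 ± ...
= -0.6661
(Full series converges to -ln(2) ≈ -0.6931)

S_18 = -0.6661


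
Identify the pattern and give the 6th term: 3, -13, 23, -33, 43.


Pattern: alternating sign, magnitude arithmetic (d=10)
Terms: 3, -13, 23, -33, 43
Next term = -53

Next term = -53


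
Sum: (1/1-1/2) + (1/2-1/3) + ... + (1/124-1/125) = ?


Telescoping: adjacent terms cancel.
= 1/1 - 1/125
= 1 - 1/125 = 124/125

Sum = 124/125


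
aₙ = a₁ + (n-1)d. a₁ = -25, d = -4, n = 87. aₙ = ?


aₙ = a₁ + (n-1)d
= -25 + (87-1)×-4
= -25 - 344
= -369

a_87 = -369


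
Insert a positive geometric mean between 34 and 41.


GM = √(34×41) = √1394 = 37.3363

GM = 37.3363


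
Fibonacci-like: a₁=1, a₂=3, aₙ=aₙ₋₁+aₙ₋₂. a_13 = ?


Computing iteratively: 1, 3, 4, 7, 11, 18, 29, 47, 76, 123, 199, 322, ...
a_13 = 521

a_13 = 521


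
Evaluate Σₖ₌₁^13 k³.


n(n+1)/2 = 13×14/2 = 91
Σk³ = 91² = 8281

Σk³ = 8281


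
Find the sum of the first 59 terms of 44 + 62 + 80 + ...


aₙ = 44 + (59-1)×18 = 1088
Sₙ = n(a₁+aₙ)/2 = 59×(44+1088)/2
= 59×1132/2 = 33394

S_59 = 33394


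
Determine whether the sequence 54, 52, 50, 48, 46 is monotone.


Differences: -2, -2, -2, -2
All differences < 0 → strictly DECREASING

Monotonically decreasing


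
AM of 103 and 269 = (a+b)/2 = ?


AM = (103 + 269)/2 = 372/2 = 186

AM = 186


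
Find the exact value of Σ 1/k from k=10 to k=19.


Σₖ₌10^19 1/k = 1/10 + 1/11 + 1/12 + 1/13 + 1/14 + 1/15 + 1/16 + 1/17 + 1/18 + 1/19
= 33464927/46558512
≈ 0.7188

Sum = 33464927/46558512 ≈ 0.7188


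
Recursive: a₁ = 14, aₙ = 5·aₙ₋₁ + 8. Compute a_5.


Computing step by step:
a_1 = 14
a_2 = 78
a_3 = 398
a_4 = 1998
a_5 = 9998


a_5 = 9998


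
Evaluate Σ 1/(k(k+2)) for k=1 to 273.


1/(k(k+2)) = (1/2)·(1/k - 1/(k+2)) (partial fractions)
Telescoping: Σ = (1/2)·(1 + 1/2 - 1/274 - 1/275) = 28119/37675

Sum = 28119/37675


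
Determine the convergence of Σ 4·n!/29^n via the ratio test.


aₙ = 4·n!/29^n
a_{n+1}/aₙ = (n+1)!/29^(n+1) × 29^n/n!  (constant 4 cancels)
= (n+1)/29
L = lim(n→∞) (n+1)/29 = ∞
L > 1 → series DIVERGES

Diverges (ratio test: L = ∞ > 1)


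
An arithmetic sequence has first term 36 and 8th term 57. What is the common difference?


d = (aₙ - a₁)/(n-1)
= (57 - 36)/(8-1)
= 21/7 = 3

d = 3


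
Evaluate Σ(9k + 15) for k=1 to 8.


Σ(9k+15) = 9·Σk + 15·n
= 9·36 + 15·8
= 324 + 120 = 444

Σ = 444


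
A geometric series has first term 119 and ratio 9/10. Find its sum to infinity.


S∞ = a₁/(1-r) = 119/(1 - 9/10)
= 119/(1/10)
= 1190

S∞ = 1190


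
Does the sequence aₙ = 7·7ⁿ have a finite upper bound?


aₙ = 7·7ⁿ → as n→∞, aₙ→∞ (since base 7 > 1)
No finite upper bound exists
The sequence is UNBOUNDED

Unbounded (aₙ → ∞ as n → ∞)


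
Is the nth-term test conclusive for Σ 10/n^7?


lim(n→∞) 10/n^7 = 0
lim aₙ = 0 → nth-term test is INCONCLUSIVE
(Need other tests; this is actually a convergent p-series with p=7 > 1)

Inconclusive (lim aₙ = 0; need another test)


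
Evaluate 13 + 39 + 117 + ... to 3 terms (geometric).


Sₙ = 13×(3^3 - 1)/(3 - 1)
= 13×(27 - 1)/2
= 13×26/2
= 169

S_3 = 169


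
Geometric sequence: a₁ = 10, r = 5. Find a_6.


aₙ = a₁·r^(n-1)
= 10×5^5
= 10×3125
= 31250

a_6 = 31250


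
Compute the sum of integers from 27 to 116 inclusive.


Σₖ₌27^116 k = Σₖ₌₁^116 k − Σₖ₌₁^26 k
= 116·117/2 − 26·27/2
= 6786 − 351 = 6435

Σk = 6435


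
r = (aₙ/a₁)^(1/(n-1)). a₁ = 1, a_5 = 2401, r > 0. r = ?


r^(n-1) = aₙ/a₁
r^4 = 2401/1 = 2401
r = 2401^(1/4)
= ±7; taking r > 0 gives r = 7

r = 7


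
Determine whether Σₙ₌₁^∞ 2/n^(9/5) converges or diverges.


p-series test: Σ c/n^p converges if p > 1, diverges if p ≤ 1 (constant c > 0 doesn't affect convergence).
p = 9/5
9/5 > 1 → CONVERGES

Converges (p = 9/5 > 1)


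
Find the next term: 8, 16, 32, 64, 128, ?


Pattern: powers of 2: 2ⁿ
Terms: 8, 16, 32, 64, 128
Next term = 256

Next term = 256


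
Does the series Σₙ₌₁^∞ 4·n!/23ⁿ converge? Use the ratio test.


aₙ = 4·n!/23^n
a_{n+1}/aₙ = (n+1)!/23^(n+1) × 23^n/n!  (constant 4 cancels)
= (n+1)/23
L = lim(n→∞) (n+1)/23 = ∞
L > 1 → series DIVERGES

Diverges (ratio test: L = ∞ > 1)


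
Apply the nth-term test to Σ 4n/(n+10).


lim(n→∞) 4n/(n+10) = 4/1 = 4  (divide numerator and denominator by n)
lim aₙ = 4 ≠ 0 → series DIVERGES

Diverges (lim aₙ = 4 ≠ 0)


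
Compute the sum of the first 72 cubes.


n(n+1)/2 = 72×73/2 = 2628
Σk³ = 2628² = 6906384

Σk³ = 6906384


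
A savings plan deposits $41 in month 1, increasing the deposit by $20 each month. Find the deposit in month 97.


aₙ = a₁ + (n-1)d
= 41 + (97-1)×20
= 41 + 1920
= 1961

a_97 = 1961


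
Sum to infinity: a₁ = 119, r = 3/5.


S∞ = a₁/(1-r) = 119/(1 - 3/5)
= 119/(2/5)
= 595/2

S∞ = 595/2


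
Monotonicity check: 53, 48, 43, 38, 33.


Differences: -5, -5, -5, -5
All differences < 0 → strictly DECREASING

Monotonically decreasing


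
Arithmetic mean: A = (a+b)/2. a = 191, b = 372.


AM = (191 + 372)/2 = 563/2 = 281.5

AM = 281.5


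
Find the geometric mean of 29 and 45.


GM = √(29×45) = √1305 = 36.1248

GM = 36.1248


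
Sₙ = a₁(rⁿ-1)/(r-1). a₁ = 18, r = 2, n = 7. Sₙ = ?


Sₙ = 18×(2^7 - 1)/(2 - 1)
= 18×(128 - 1)/1
= 18×127/1
= 2286

S_7 = 2286


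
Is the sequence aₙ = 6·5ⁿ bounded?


aₙ = 6·5ⁿ → as n→∞, aₙ→∞ (since base 5 > 1)
No finite upper bound exists
The sequence is UNBOUNDED

Unbounded (aₙ → ∞ as n → ∞)


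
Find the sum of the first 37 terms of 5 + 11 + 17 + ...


aₙ = 5 + (37-1)×6 = 221
Sₙ = n(a₁+aₙ)/2 = 37×(5+221)/2
= 37×226/2 = 4181

S_37 = 4181


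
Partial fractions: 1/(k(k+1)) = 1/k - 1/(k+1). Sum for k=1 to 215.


1/(k(k+1)) = 1/k - 1/(k+1) (partial fractions)
Telescoping: Σ = 1 - 1/216 = 215/216

Sum = 215/216
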